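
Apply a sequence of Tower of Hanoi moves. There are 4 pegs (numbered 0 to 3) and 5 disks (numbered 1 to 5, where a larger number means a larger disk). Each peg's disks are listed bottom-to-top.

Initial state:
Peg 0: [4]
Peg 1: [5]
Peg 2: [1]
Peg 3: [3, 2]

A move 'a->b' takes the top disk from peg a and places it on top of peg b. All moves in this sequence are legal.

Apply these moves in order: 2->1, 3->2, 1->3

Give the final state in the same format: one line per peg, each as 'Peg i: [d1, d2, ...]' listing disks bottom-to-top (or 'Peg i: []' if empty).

After move 1 (2->1):
Peg 0: [4]
Peg 1: [5, 1]
Peg 2: []
Peg 3: [3, 2]

After move 2 (3->2):
Peg 0: [4]
Peg 1: [5, 1]
Peg 2: [2]
Peg 3: [3]

After move 3 (1->3):
Peg 0: [4]
Peg 1: [5]
Peg 2: [2]
Peg 3: [3, 1]

Answer: Peg 0: [4]
Peg 1: [5]
Peg 2: [2]
Peg 3: [3, 1]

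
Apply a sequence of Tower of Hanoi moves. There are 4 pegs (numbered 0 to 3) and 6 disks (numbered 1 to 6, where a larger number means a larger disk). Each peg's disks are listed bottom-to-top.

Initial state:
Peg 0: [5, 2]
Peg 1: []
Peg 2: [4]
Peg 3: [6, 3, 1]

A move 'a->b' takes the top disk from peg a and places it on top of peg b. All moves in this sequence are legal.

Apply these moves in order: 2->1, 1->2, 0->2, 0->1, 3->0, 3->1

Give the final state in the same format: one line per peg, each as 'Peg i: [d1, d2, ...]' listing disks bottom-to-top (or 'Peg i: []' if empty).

Answer: Peg 0: [1]
Peg 1: [5, 3]
Peg 2: [4, 2]
Peg 3: [6]

Derivation:
After move 1 (2->1):
Peg 0: [5, 2]
Peg 1: [4]
Peg 2: []
Peg 3: [6, 3, 1]

After move 2 (1->2):
Peg 0: [5, 2]
Peg 1: []
Peg 2: [4]
Peg 3: [6, 3, 1]

After move 3 (0->2):
Peg 0: [5]
Peg 1: []
Peg 2: [4, 2]
Peg 3: [6, 3, 1]

After move 4 (0->1):
Peg 0: []
Peg 1: [5]
Peg 2: [4, 2]
Peg 3: [6, 3, 1]

After move 5 (3->0):
Peg 0: [1]
Peg 1: [5]
Peg 2: [4, 2]
Peg 3: [6, 3]

After move 6 (3->1):
Peg 0: [1]
Peg 1: [5, 3]
Peg 2: [4, 2]
Peg 3: [6]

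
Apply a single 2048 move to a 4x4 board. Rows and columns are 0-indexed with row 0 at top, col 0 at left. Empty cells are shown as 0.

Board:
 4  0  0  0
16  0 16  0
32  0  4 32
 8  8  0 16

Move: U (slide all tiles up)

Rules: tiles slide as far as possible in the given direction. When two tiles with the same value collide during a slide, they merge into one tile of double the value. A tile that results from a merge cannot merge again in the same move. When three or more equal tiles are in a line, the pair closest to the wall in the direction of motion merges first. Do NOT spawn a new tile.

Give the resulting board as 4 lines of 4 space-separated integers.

Slide up:
col 0: [4, 16, 32, 8] -> [4, 16, 32, 8]
col 1: [0, 0, 0, 8] -> [8, 0, 0, 0]
col 2: [0, 16, 4, 0] -> [16, 4, 0, 0]
col 3: [0, 0, 32, 16] -> [32, 16, 0, 0]

Answer:  4  8 16 32
16  0  4 16
32  0  0  0
 8  0  0  0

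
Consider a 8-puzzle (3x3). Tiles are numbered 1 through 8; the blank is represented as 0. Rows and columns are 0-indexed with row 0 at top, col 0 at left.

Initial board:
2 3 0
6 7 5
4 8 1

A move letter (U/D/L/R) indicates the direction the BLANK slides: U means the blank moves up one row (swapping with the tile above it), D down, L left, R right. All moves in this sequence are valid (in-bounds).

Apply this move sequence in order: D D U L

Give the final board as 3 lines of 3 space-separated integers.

Answer: 2 3 5
6 0 7
4 8 1

Derivation:
After move 1 (D):
2 3 5
6 7 0
4 8 1

After move 2 (D):
2 3 5
6 7 1
4 8 0

After move 3 (U):
2 3 5
6 7 0
4 8 1

After move 4 (L):
2 3 5
6 0 7
4 8 1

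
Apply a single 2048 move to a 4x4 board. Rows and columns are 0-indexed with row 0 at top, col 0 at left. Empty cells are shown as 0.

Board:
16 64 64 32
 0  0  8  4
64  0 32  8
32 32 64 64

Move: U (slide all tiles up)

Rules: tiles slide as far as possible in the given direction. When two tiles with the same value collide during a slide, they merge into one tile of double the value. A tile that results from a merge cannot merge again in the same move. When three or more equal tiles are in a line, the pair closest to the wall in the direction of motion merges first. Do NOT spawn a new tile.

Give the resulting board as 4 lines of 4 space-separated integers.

Slide up:
col 0: [16, 0, 64, 32] -> [16, 64, 32, 0]
col 1: [64, 0, 0, 32] -> [64, 32, 0, 0]
col 2: [64, 8, 32, 64] -> [64, 8, 32, 64]
col 3: [32, 4, 8, 64] -> [32, 4, 8, 64]

Answer: 16 64 64 32
64 32  8  4
32  0 32  8
 0  0 64 64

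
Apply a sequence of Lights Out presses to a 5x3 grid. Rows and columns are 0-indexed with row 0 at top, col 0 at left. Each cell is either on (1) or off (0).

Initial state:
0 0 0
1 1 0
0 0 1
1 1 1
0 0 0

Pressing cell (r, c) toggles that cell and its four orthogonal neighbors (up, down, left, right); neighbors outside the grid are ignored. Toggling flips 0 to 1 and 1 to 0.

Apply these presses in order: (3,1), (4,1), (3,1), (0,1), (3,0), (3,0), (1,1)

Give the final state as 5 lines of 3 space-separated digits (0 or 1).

Answer: 1 0 1
0 1 1
0 1 1
1 0 1
1 1 1

Derivation:
After press 1 at (3,1):
0 0 0
1 1 0
0 1 1
0 0 0
0 1 0

After press 2 at (4,1):
0 0 0
1 1 0
0 1 1
0 1 0
1 0 1

After press 3 at (3,1):
0 0 0
1 1 0
0 0 1
1 0 1
1 1 1

After press 4 at (0,1):
1 1 1
1 0 0
0 0 1
1 0 1
1 1 1

After press 5 at (3,0):
1 1 1
1 0 0
1 0 1
0 1 1
0 1 1

After press 6 at (3,0):
1 1 1
1 0 0
0 0 1
1 0 1
1 1 1

After press 7 at (1,1):
1 0 1
0 1 1
0 1 1
1 0 1
1 1 1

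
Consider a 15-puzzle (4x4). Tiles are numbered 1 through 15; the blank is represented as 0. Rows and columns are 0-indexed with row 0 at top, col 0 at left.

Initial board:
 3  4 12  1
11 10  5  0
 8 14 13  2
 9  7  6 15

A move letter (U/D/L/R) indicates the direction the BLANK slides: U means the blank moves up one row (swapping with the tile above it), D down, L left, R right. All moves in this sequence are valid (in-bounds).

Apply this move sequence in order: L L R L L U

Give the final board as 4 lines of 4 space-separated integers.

Answer:  0  4 12  1
 3 11 10  5
 8 14 13  2
 9  7  6 15

Derivation:
After move 1 (L):
 3  4 12  1
11 10  0  5
 8 14 13  2
 9  7  6 15

After move 2 (L):
 3  4 12  1
11  0 10  5
 8 14 13  2
 9  7  6 15

After move 3 (R):
 3  4 12  1
11 10  0  5
 8 14 13  2
 9  7  6 15

After move 4 (L):
 3  4 12  1
11  0 10  5
 8 14 13  2
 9  7  6 15

After move 5 (L):
 3  4 12  1
 0 11 10  5
 8 14 13  2
 9  7  6 15

After move 6 (U):
 0  4 12  1
 3 11 10  5
 8 14 13  2
 9  7  6 15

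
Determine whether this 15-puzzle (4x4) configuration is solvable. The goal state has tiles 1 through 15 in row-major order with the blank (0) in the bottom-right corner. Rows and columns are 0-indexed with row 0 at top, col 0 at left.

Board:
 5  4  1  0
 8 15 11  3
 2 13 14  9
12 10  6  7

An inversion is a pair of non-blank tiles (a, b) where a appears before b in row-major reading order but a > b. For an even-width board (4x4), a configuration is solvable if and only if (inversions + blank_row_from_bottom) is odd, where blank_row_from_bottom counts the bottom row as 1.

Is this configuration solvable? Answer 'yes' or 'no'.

Answer: yes

Derivation:
Inversions: 45
Blank is in row 0 (0-indexed from top), which is row 4 counting from the bottom (bottom = 1).
45 + 4 = 49, which is odd, so the puzzle is solvable.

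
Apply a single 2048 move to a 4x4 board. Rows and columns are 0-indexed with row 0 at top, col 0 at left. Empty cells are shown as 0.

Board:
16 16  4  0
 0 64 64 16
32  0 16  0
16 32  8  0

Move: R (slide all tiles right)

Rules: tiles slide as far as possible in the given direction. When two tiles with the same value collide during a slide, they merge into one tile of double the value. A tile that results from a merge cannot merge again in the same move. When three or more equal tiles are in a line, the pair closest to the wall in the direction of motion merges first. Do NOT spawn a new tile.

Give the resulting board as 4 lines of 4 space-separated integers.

Answer:   0   0  32   4
  0   0 128  16
  0   0  32  16
  0  16  32   8

Derivation:
Slide right:
row 0: [16, 16, 4, 0] -> [0, 0, 32, 4]
row 1: [0, 64, 64, 16] -> [0, 0, 128, 16]
row 2: [32, 0, 16, 0] -> [0, 0, 32, 16]
row 3: [16, 32, 8, 0] -> [0, 16, 32, 8]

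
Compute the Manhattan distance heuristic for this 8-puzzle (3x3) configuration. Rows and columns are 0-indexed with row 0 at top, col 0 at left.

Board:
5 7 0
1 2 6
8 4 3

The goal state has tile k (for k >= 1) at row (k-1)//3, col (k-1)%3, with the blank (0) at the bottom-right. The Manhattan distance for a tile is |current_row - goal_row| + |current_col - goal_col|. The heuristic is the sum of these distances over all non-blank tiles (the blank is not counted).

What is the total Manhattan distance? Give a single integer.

Answer: 12

Derivation:
Tile 5: at (0,0), goal (1,1), distance |0-1|+|0-1| = 2
Tile 7: at (0,1), goal (2,0), distance |0-2|+|1-0| = 3
Tile 1: at (1,0), goal (0,0), distance |1-0|+|0-0| = 1
Tile 2: at (1,1), goal (0,1), distance |1-0|+|1-1| = 1
Tile 6: at (1,2), goal (1,2), distance |1-1|+|2-2| = 0
Tile 8: at (2,0), goal (2,1), distance |2-2|+|0-1| = 1
Tile 4: at (2,1), goal (1,0), distance |2-1|+|1-0| = 2
Tile 3: at (2,2), goal (0,2), distance |2-0|+|2-2| = 2
Sum: 2 + 3 + 1 + 1 + 0 + 1 + 2 + 2 = 12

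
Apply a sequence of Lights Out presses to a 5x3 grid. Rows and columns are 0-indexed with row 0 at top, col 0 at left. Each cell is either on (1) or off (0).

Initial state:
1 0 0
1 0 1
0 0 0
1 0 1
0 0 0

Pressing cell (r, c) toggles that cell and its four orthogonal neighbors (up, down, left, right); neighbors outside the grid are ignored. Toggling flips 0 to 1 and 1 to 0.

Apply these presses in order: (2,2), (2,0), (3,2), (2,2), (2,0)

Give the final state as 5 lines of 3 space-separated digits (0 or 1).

Answer: 1 0 0
1 0 1
0 0 1
1 1 0
0 0 1

Derivation:
After press 1 at (2,2):
1 0 0
1 0 0
0 1 1
1 0 0
0 0 0

After press 2 at (2,0):
1 0 0
0 0 0
1 0 1
0 0 0
0 0 0

After press 3 at (3,2):
1 0 0
0 0 0
1 0 0
0 1 1
0 0 1

After press 4 at (2,2):
1 0 0
0 0 1
1 1 1
0 1 0
0 0 1

After press 5 at (2,0):
1 0 0
1 0 1
0 0 1
1 1 0
0 0 1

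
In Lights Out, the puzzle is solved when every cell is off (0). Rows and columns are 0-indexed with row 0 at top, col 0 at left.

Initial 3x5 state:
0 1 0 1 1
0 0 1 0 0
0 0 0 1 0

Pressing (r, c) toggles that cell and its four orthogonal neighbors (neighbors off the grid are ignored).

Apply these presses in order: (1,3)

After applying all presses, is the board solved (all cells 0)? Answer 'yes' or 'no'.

After press 1 at (1,3):
0 1 0 0 1
0 0 0 1 1
0 0 0 0 0

Lights still on: 4

Answer: no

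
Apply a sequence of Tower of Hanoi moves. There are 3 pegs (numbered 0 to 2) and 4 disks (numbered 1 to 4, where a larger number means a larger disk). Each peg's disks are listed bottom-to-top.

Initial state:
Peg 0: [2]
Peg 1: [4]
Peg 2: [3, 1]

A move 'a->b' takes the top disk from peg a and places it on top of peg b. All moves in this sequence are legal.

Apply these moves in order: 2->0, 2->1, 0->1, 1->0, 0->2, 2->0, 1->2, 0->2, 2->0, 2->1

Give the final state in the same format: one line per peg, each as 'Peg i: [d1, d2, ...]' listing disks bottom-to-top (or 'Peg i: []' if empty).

After move 1 (2->0):
Peg 0: [2, 1]
Peg 1: [4]
Peg 2: [3]

After move 2 (2->1):
Peg 0: [2, 1]
Peg 1: [4, 3]
Peg 2: []

After move 3 (0->1):
Peg 0: [2]
Peg 1: [4, 3, 1]
Peg 2: []

After move 4 (1->0):
Peg 0: [2, 1]
Peg 1: [4, 3]
Peg 2: []

After move 5 (0->2):
Peg 0: [2]
Peg 1: [4, 3]
Peg 2: [1]

After move 6 (2->0):
Peg 0: [2, 1]
Peg 1: [4, 3]
Peg 2: []

After move 7 (1->2):
Peg 0: [2, 1]
Peg 1: [4]
Peg 2: [3]

After move 8 (0->2):
Peg 0: [2]
Peg 1: [4]
Peg 2: [3, 1]

After move 9 (2->0):
Peg 0: [2, 1]
Peg 1: [4]
Peg 2: [3]

After move 10 (2->1):
Peg 0: [2, 1]
Peg 1: [4, 3]
Peg 2: []

Answer: Peg 0: [2, 1]
Peg 1: [4, 3]
Peg 2: []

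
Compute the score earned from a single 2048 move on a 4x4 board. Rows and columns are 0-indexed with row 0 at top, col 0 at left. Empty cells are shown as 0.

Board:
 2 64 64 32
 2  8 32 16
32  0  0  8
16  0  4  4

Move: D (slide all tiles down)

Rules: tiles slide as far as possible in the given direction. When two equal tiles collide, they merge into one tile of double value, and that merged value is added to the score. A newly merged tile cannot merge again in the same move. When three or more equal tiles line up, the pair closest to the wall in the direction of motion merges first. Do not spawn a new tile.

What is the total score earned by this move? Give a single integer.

Slide down:
col 0: [2, 2, 32, 16] -> [0, 4, 32, 16]  score +4 (running 4)
col 1: [64, 8, 0, 0] -> [0, 0, 64, 8]  score +0 (running 4)
col 2: [64, 32, 0, 4] -> [0, 64, 32, 4]  score +0 (running 4)
col 3: [32, 16, 8, 4] -> [32, 16, 8, 4]  score +0 (running 4)
Board after move:
 0  0  0 32
 4  0 64 16
32 64 32  8
16  8  4  4

Answer: 4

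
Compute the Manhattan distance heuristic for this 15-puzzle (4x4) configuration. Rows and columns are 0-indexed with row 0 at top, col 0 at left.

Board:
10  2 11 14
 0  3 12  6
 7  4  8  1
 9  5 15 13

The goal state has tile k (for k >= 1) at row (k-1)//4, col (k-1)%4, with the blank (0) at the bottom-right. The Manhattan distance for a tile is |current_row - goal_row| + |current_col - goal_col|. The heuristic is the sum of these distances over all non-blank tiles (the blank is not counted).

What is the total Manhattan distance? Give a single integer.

Tile 10: (0,0)->(2,1) = 3
Tile 2: (0,1)->(0,1) = 0
Tile 11: (0,2)->(2,2) = 2
Tile 14: (0,3)->(3,1) = 5
Tile 3: (1,1)->(0,2) = 2
Tile 12: (1,2)->(2,3) = 2
Tile 6: (1,3)->(1,1) = 2
Tile 7: (2,0)->(1,2) = 3
Tile 4: (2,1)->(0,3) = 4
Tile 8: (2,2)->(1,3) = 2
Tile 1: (2,3)->(0,0) = 5
Tile 9: (3,0)->(2,0) = 1
Tile 5: (3,1)->(1,0) = 3
Tile 15: (3,2)->(3,2) = 0
Tile 13: (3,3)->(3,0) = 3
Sum: 3 + 0 + 2 + 5 + 2 + 2 + 2 + 3 + 4 + 2 + 5 + 1 + 3 + 0 + 3 = 37

Answer: 37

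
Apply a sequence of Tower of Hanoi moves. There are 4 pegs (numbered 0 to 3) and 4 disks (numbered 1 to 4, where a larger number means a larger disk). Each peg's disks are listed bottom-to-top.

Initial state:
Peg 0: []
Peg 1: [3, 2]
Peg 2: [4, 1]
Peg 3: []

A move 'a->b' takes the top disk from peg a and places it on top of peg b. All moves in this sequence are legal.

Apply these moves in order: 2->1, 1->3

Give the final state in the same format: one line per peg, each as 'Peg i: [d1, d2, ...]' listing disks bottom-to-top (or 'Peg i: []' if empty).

Answer: Peg 0: []
Peg 1: [3, 2]
Peg 2: [4]
Peg 3: [1]

Derivation:
After move 1 (2->1):
Peg 0: []
Peg 1: [3, 2, 1]
Peg 2: [4]
Peg 3: []

After move 2 (1->3):
Peg 0: []
Peg 1: [3, 2]
Peg 2: [4]
Peg 3: [1]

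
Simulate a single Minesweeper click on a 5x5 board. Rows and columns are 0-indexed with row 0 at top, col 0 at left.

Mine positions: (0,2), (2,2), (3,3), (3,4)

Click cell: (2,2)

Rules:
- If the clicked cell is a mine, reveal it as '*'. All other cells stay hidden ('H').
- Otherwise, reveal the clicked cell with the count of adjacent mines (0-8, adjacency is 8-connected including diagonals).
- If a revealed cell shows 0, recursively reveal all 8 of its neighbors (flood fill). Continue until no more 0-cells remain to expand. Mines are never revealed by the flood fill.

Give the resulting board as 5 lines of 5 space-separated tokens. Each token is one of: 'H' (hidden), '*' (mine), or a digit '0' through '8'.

H H H H H
H H H H H
H H * H H
H H H H H
H H H H H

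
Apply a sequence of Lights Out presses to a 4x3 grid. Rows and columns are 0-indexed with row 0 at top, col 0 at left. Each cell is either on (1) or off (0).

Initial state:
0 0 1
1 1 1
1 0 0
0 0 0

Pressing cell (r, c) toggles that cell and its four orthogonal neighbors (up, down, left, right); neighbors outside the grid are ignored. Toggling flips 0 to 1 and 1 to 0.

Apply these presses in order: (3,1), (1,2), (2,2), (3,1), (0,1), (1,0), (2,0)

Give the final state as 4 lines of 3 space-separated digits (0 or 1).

Answer: 0 1 1
1 0 1
1 0 0
1 0 1

Derivation:
After press 1 at (3,1):
0 0 1
1 1 1
1 1 0
1 1 1

After press 2 at (1,2):
0 0 0
1 0 0
1 1 1
1 1 1

After press 3 at (2,2):
0 0 0
1 0 1
1 0 0
1 1 0

After press 4 at (3,1):
0 0 0
1 0 1
1 1 0
0 0 1

After press 5 at (0,1):
1 1 1
1 1 1
1 1 0
0 0 1

After press 6 at (1,0):
0 1 1
0 0 1
0 1 0
0 0 1

After press 7 at (2,0):
0 1 1
1 0 1
1 0 0
1 0 1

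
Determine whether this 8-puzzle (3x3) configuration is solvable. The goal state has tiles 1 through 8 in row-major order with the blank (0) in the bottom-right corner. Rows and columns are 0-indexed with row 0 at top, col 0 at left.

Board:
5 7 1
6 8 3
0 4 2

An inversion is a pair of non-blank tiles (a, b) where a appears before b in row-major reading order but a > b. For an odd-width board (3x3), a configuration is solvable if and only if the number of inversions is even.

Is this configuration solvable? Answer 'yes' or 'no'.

Answer: no

Derivation:
Inversions (pairs i<j in row-major order where tile[i] > tile[j] > 0): 17
17 is odd, so the puzzle is not solvable.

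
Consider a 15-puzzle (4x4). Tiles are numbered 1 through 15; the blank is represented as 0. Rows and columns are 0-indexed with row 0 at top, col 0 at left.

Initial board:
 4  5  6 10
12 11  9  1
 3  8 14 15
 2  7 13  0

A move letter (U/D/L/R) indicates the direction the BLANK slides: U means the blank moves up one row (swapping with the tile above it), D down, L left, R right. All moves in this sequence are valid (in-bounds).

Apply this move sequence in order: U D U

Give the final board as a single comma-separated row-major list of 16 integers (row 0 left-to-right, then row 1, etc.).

After move 1 (U):
 4  5  6 10
12 11  9  1
 3  8 14  0
 2  7 13 15

After move 2 (D):
 4  5  6 10
12 11  9  1
 3  8 14 15
 2  7 13  0

After move 3 (U):
 4  5  6 10
12 11  9  1
 3  8 14  0
 2  7 13 15

Answer: 4, 5, 6, 10, 12, 11, 9, 1, 3, 8, 14, 0, 2, 7, 13, 15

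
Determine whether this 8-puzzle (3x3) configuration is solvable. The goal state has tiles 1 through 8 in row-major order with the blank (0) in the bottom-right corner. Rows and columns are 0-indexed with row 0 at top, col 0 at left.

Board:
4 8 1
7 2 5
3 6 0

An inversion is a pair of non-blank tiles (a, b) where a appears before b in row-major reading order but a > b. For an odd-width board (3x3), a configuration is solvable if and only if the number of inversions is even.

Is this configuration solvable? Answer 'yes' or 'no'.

Answer: yes

Derivation:
Inversions (pairs i<j in row-major order where tile[i] > tile[j] > 0): 14
14 is even, so the puzzle is solvable.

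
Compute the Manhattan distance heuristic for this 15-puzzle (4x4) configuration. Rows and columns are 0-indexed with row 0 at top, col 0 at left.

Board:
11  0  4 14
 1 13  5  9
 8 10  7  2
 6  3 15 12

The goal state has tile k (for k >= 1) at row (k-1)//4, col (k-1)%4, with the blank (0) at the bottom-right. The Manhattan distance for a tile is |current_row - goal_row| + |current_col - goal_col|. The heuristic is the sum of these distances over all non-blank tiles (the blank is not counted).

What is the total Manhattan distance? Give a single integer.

Tile 11: at (0,0), goal (2,2), distance |0-2|+|0-2| = 4
Tile 4: at (0,2), goal (0,3), distance |0-0|+|2-3| = 1
Tile 14: at (0,3), goal (3,1), distance |0-3|+|3-1| = 5
Tile 1: at (1,0), goal (0,0), distance |1-0|+|0-0| = 1
Tile 13: at (1,1), goal (3,0), distance |1-3|+|1-0| = 3
Tile 5: at (1,2), goal (1,0), distance |1-1|+|2-0| = 2
Tile 9: at (1,3), goal (2,0), distance |1-2|+|3-0| = 4
Tile 8: at (2,0), goal (1,3), distance |2-1|+|0-3| = 4
Tile 10: at (2,1), goal (2,1), distance |2-2|+|1-1| = 0
Tile 7: at (2,2), goal (1,2), distance |2-1|+|2-2| = 1
Tile 2: at (2,3), goal (0,1), distance |2-0|+|3-1| = 4
Tile 6: at (3,0), goal (1,1), distance |3-1|+|0-1| = 3
Tile 3: at (3,1), goal (0,2), distance |3-0|+|1-2| = 4
Tile 15: at (3,2), goal (3,2), distance |3-3|+|2-2| = 0
Tile 12: at (3,3), goal (2,3), distance |3-2|+|3-3| = 1
Sum: 4 + 1 + 5 + 1 + 3 + 2 + 4 + 4 + 0 + 1 + 4 + 3 + 4 + 0 + 1 = 37

Answer: 37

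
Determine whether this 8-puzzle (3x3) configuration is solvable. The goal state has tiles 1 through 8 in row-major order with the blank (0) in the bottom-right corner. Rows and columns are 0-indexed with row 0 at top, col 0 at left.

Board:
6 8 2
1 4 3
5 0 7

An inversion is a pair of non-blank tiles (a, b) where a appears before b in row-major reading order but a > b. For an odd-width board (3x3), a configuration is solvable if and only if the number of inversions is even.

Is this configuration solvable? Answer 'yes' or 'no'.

Answer: no

Derivation:
Inversions (pairs i<j in row-major order where tile[i] > tile[j] > 0): 13
13 is odd, so the puzzle is not solvable.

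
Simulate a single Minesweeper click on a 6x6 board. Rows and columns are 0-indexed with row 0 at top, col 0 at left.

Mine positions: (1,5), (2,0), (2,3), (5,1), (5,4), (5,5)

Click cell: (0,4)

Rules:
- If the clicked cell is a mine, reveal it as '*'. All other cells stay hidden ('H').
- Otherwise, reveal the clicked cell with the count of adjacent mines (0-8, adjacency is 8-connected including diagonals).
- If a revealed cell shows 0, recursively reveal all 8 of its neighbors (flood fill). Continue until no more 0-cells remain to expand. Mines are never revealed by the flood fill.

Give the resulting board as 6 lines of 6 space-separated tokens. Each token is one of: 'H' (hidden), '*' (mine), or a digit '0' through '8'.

H H H H 1 H
H H H H H H
H H H H H H
H H H H H H
H H H H H H
H H H H H H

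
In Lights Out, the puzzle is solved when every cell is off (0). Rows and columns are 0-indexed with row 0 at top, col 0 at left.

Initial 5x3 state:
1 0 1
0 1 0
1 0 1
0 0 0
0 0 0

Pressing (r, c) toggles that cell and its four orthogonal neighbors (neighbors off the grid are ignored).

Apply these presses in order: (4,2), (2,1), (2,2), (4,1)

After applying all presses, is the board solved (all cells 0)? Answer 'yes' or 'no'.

After press 1 at (4,2):
1 0 1
0 1 0
1 0 1
0 0 1
0 1 1

After press 2 at (2,1):
1 0 1
0 0 0
0 1 0
0 1 1
0 1 1

After press 3 at (2,2):
1 0 1
0 0 1
0 0 1
0 1 0
0 1 1

After press 4 at (4,1):
1 0 1
0 0 1
0 0 1
0 0 0
1 0 0

Lights still on: 5

Answer: no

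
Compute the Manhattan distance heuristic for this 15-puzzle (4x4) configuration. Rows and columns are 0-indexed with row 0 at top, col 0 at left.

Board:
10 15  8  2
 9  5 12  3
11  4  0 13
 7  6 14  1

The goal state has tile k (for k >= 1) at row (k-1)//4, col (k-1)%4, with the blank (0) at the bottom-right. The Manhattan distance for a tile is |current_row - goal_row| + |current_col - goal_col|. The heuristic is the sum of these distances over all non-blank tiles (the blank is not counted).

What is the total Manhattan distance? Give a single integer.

Tile 10: (0,0)->(2,1) = 3
Tile 15: (0,1)->(3,2) = 4
Tile 8: (0,2)->(1,3) = 2
Tile 2: (0,3)->(0,1) = 2
Tile 9: (1,0)->(2,0) = 1
Tile 5: (1,1)->(1,0) = 1
Tile 12: (1,2)->(2,3) = 2
Tile 3: (1,3)->(0,2) = 2
Tile 11: (2,0)->(2,2) = 2
Tile 4: (2,1)->(0,3) = 4
Tile 13: (2,3)->(3,0) = 4
Tile 7: (3,0)->(1,2) = 4
Tile 6: (3,1)->(1,1) = 2
Tile 14: (3,2)->(3,1) = 1
Tile 1: (3,3)->(0,0) = 6
Sum: 3 + 4 + 2 + 2 + 1 + 1 + 2 + 2 + 2 + 4 + 4 + 4 + 2 + 1 + 6 = 40

Answer: 40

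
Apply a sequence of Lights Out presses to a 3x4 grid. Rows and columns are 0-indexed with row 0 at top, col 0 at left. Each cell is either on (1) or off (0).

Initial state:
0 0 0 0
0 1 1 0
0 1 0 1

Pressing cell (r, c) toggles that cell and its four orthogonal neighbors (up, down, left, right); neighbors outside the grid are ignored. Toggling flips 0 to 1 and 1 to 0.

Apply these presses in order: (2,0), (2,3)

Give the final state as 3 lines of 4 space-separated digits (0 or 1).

Answer: 0 0 0 0
1 1 1 1
1 0 1 0

Derivation:
After press 1 at (2,0):
0 0 0 0
1 1 1 0
1 0 0 1

After press 2 at (2,3):
0 0 0 0
1 1 1 1
1 0 1 0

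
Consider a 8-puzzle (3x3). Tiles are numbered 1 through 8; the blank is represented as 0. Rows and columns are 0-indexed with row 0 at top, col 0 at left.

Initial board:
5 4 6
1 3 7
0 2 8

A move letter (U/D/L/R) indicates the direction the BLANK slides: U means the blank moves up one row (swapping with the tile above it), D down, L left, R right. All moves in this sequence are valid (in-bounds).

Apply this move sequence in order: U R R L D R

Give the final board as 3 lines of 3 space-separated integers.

Answer: 5 4 6
3 2 7
1 8 0

Derivation:
After move 1 (U):
5 4 6
0 3 7
1 2 8

After move 2 (R):
5 4 6
3 0 7
1 2 8

After move 3 (R):
5 4 6
3 7 0
1 2 8

After move 4 (L):
5 4 6
3 0 7
1 2 8

After move 5 (D):
5 4 6
3 2 7
1 0 8

After move 6 (R):
5 4 6
3 2 7
1 8 0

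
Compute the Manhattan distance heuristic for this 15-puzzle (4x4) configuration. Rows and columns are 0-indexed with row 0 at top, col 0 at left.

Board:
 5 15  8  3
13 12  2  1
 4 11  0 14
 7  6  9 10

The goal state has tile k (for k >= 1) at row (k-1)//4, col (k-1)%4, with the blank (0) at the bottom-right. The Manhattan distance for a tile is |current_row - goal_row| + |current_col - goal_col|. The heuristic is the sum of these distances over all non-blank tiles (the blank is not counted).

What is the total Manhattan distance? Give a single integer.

Tile 5: (0,0)->(1,0) = 1
Tile 15: (0,1)->(3,2) = 4
Tile 8: (0,2)->(1,3) = 2
Tile 3: (0,3)->(0,2) = 1
Tile 13: (1,0)->(3,0) = 2
Tile 12: (1,1)->(2,3) = 3
Tile 2: (1,2)->(0,1) = 2
Tile 1: (1,3)->(0,0) = 4
Tile 4: (2,0)->(0,3) = 5
Tile 11: (2,1)->(2,2) = 1
Tile 14: (2,3)->(3,1) = 3
Tile 7: (3,0)->(1,2) = 4
Tile 6: (3,1)->(1,1) = 2
Tile 9: (3,2)->(2,0) = 3
Tile 10: (3,3)->(2,1) = 3
Sum: 1 + 4 + 2 + 1 + 2 + 3 + 2 + 4 + 5 + 1 + 3 + 4 + 2 + 3 + 3 = 40

Answer: 40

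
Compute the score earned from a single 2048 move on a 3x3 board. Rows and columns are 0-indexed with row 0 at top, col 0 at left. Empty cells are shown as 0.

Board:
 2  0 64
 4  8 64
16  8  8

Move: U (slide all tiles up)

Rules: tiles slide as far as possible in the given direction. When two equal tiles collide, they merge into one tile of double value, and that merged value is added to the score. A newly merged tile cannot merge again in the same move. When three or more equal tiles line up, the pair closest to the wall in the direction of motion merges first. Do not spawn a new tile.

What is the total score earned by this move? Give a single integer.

Slide up:
col 0: [2, 4, 16] -> [2, 4, 16]  score +0 (running 0)
col 1: [0, 8, 8] -> [16, 0, 0]  score +16 (running 16)
col 2: [64, 64, 8] -> [128, 8, 0]  score +128 (running 144)
Board after move:
  2  16 128
  4   0   8
 16   0   0

Answer: 144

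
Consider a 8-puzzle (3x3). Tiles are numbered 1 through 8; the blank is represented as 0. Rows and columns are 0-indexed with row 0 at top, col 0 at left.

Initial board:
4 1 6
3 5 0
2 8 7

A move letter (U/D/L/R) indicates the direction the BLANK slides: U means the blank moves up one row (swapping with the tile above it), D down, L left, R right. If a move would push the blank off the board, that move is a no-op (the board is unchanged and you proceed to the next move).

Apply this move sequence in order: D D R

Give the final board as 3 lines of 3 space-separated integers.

After move 1 (D):
4 1 6
3 5 7
2 8 0

After move 2 (D):
4 1 6
3 5 7
2 8 0

After move 3 (R):
4 1 6
3 5 7
2 8 0

Answer: 4 1 6
3 5 7
2 8 0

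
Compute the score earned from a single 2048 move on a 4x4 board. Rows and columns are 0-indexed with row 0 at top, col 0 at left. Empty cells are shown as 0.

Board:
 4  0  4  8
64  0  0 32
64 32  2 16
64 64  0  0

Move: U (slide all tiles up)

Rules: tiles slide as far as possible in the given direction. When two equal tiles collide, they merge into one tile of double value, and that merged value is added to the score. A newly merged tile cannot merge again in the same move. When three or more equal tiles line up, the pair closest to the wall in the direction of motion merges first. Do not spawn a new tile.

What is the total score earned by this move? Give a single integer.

Slide up:
col 0: [4, 64, 64, 64] -> [4, 128, 64, 0]  score +128 (running 128)
col 1: [0, 0, 32, 64] -> [32, 64, 0, 0]  score +0 (running 128)
col 2: [4, 0, 2, 0] -> [4, 2, 0, 0]  score +0 (running 128)
col 3: [8, 32, 16, 0] -> [8, 32, 16, 0]  score +0 (running 128)
Board after move:
  4  32   4   8
128  64   2  32
 64   0   0  16
  0   0   0   0

Answer: 128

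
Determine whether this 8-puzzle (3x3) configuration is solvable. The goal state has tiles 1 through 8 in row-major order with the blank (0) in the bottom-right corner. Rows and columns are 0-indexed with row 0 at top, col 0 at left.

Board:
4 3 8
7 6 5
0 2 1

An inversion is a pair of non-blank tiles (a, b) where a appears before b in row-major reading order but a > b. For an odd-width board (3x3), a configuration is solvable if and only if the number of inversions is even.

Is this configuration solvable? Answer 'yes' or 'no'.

Inversions (pairs i<j in row-major order where tile[i] > tile[j] > 0): 20
20 is even, so the puzzle is solvable.

Answer: yes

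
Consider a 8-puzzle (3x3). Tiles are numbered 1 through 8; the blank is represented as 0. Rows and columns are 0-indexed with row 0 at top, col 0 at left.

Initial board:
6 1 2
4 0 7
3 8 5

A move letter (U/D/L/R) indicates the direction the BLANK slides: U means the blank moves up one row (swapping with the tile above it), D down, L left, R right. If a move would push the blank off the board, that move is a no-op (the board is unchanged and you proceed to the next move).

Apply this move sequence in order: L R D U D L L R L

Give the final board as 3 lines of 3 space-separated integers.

Answer: 6 1 2
4 8 7
0 3 5

Derivation:
After move 1 (L):
6 1 2
0 4 7
3 8 5

After move 2 (R):
6 1 2
4 0 7
3 8 5

After move 3 (D):
6 1 2
4 8 7
3 0 5

After move 4 (U):
6 1 2
4 0 7
3 8 5

After move 5 (D):
6 1 2
4 8 7
3 0 5

After move 6 (L):
6 1 2
4 8 7
0 3 5

After move 7 (L):
6 1 2
4 8 7
0 3 5

After move 8 (R):
6 1 2
4 8 7
3 0 5

After move 9 (L):
6 1 2
4 8 7
0 3 5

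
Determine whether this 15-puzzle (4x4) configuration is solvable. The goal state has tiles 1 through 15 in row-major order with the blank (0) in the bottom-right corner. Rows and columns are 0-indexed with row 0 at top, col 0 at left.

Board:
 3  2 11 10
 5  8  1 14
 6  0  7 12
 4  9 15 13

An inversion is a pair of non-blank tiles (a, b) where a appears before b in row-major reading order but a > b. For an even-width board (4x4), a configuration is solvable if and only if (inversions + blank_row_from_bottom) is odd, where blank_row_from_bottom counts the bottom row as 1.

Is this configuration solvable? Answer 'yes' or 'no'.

Inversions: 35
Blank is in row 2 (0-indexed from top), which is row 2 counting from the bottom (bottom = 1).
35 + 2 = 37, which is odd, so the puzzle is solvable.

Answer: yes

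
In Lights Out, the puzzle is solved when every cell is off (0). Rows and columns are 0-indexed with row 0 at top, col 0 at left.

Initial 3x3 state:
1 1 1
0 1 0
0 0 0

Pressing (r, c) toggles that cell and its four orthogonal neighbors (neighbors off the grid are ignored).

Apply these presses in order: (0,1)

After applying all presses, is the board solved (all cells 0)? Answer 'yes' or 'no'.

After press 1 at (0,1):
0 0 0
0 0 0
0 0 0

Lights still on: 0

Answer: yes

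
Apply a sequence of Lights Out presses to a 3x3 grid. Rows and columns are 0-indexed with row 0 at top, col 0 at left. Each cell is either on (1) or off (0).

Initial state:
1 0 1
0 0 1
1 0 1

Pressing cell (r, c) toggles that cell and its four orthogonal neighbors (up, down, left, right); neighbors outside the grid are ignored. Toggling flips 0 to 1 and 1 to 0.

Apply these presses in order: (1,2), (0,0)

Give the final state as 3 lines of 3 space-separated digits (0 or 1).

Answer: 0 1 0
1 1 0
1 0 0

Derivation:
After press 1 at (1,2):
1 0 0
0 1 0
1 0 0

After press 2 at (0,0):
0 1 0
1 1 0
1 0 0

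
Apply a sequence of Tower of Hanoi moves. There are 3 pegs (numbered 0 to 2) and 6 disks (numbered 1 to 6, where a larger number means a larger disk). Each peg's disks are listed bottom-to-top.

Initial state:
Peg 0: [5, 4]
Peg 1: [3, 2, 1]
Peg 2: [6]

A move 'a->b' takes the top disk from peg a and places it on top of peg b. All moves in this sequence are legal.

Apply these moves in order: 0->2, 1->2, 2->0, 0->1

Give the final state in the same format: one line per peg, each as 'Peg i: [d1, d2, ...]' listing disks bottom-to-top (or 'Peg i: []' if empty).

Answer: Peg 0: [5]
Peg 1: [3, 2, 1]
Peg 2: [6, 4]

Derivation:
After move 1 (0->2):
Peg 0: [5]
Peg 1: [3, 2, 1]
Peg 2: [6, 4]

After move 2 (1->2):
Peg 0: [5]
Peg 1: [3, 2]
Peg 2: [6, 4, 1]

After move 3 (2->0):
Peg 0: [5, 1]
Peg 1: [3, 2]
Peg 2: [6, 4]

After move 4 (0->1):
Peg 0: [5]
Peg 1: [3, 2, 1]
Peg 2: [6, 4]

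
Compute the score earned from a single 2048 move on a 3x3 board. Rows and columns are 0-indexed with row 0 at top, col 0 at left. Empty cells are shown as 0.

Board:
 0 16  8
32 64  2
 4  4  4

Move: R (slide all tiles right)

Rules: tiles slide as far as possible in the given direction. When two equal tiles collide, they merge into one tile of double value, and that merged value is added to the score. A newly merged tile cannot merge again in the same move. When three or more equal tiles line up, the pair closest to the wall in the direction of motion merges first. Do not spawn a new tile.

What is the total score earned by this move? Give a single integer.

Slide right:
row 0: [0, 16, 8] -> [0, 16, 8]  score +0 (running 0)
row 1: [32, 64, 2] -> [32, 64, 2]  score +0 (running 0)
row 2: [4, 4, 4] -> [0, 4, 8]  score +8 (running 8)
Board after move:
 0 16  8
32 64  2
 0  4  8

Answer: 8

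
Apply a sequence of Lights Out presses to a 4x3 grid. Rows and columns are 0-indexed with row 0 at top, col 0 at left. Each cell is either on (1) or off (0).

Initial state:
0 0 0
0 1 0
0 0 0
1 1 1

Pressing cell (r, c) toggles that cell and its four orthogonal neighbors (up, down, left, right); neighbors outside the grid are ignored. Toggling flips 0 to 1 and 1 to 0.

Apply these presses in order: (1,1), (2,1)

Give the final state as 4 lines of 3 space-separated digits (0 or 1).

Answer: 0 1 0
1 1 1
1 0 1
1 0 1

Derivation:
After press 1 at (1,1):
0 1 0
1 0 1
0 1 0
1 1 1

After press 2 at (2,1):
0 1 0
1 1 1
1 0 1
1 0 1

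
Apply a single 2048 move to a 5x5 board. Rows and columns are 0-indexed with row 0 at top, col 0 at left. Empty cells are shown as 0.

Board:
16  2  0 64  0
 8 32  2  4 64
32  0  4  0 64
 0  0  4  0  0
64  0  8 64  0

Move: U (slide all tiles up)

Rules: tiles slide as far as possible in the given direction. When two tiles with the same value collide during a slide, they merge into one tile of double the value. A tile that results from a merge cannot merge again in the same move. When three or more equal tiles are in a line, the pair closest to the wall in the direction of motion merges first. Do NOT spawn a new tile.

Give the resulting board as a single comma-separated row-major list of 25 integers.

Slide up:
col 0: [16, 8, 32, 0, 64] -> [16, 8, 32, 64, 0]
col 1: [2, 32, 0, 0, 0] -> [2, 32, 0, 0, 0]
col 2: [0, 2, 4, 4, 8] -> [2, 8, 8, 0, 0]
col 3: [64, 4, 0, 0, 64] -> [64, 4, 64, 0, 0]
col 4: [0, 64, 64, 0, 0] -> [128, 0, 0, 0, 0]

Answer: 16, 2, 2, 64, 128, 8, 32, 8, 4, 0, 32, 0, 8, 64, 0, 64, 0, 0, 0, 0, 0, 0, 0, 0, 0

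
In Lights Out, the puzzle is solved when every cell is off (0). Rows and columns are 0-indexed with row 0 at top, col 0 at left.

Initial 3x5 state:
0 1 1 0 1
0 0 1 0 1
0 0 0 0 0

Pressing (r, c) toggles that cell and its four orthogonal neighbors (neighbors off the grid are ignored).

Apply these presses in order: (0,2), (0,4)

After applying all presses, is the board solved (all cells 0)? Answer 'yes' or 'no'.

Answer: yes

Derivation:
After press 1 at (0,2):
0 0 0 1 1
0 0 0 0 1
0 0 0 0 0

After press 2 at (0,4):
0 0 0 0 0
0 0 0 0 0
0 0 0 0 0

Lights still on: 0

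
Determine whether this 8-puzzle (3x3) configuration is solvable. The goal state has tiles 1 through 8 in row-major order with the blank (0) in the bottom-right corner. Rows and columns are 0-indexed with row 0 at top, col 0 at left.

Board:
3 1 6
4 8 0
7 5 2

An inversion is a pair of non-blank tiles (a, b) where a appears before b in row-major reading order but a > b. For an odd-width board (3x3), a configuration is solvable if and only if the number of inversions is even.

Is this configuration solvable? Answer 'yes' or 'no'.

Answer: yes

Derivation:
Inversions (pairs i<j in row-major order where tile[i] > tile[j] > 0): 12
12 is even, so the puzzle is solvable.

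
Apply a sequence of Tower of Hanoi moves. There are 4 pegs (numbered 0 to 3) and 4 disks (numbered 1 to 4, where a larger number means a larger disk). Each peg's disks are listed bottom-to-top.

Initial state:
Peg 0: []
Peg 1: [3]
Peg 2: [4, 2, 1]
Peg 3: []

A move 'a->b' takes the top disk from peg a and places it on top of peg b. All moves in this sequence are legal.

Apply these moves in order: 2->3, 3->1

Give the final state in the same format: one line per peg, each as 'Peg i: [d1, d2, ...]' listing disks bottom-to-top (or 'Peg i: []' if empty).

After move 1 (2->3):
Peg 0: []
Peg 1: [3]
Peg 2: [4, 2]
Peg 3: [1]

After move 2 (3->1):
Peg 0: []
Peg 1: [3, 1]
Peg 2: [4, 2]
Peg 3: []

Answer: Peg 0: []
Peg 1: [3, 1]
Peg 2: [4, 2]
Peg 3: []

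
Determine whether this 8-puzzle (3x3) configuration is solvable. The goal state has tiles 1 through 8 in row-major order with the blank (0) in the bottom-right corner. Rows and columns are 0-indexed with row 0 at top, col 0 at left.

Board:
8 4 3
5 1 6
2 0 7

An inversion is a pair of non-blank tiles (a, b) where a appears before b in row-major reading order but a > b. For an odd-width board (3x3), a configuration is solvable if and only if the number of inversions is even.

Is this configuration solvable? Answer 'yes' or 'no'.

Inversions (pairs i<j in row-major order where tile[i] > tile[j] > 0): 15
15 is odd, so the puzzle is not solvable.

Answer: no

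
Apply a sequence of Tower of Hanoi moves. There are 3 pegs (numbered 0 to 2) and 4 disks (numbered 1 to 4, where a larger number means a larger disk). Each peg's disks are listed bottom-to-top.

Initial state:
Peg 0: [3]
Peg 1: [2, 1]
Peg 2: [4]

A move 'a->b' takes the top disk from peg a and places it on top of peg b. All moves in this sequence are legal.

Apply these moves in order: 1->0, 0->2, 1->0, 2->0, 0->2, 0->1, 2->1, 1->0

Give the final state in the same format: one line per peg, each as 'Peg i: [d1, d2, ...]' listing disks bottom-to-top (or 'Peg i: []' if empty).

After move 1 (1->0):
Peg 0: [3, 1]
Peg 1: [2]
Peg 2: [4]

After move 2 (0->2):
Peg 0: [3]
Peg 1: [2]
Peg 2: [4, 1]

After move 3 (1->0):
Peg 0: [3, 2]
Peg 1: []
Peg 2: [4, 1]

After move 4 (2->0):
Peg 0: [3, 2, 1]
Peg 1: []
Peg 2: [4]

After move 5 (0->2):
Peg 0: [3, 2]
Peg 1: []
Peg 2: [4, 1]

After move 6 (0->1):
Peg 0: [3]
Peg 1: [2]
Peg 2: [4, 1]

After move 7 (2->1):
Peg 0: [3]
Peg 1: [2, 1]
Peg 2: [4]

After move 8 (1->0):
Peg 0: [3, 1]
Peg 1: [2]
Peg 2: [4]

Answer: Peg 0: [3, 1]
Peg 1: [2]
Peg 2: [4]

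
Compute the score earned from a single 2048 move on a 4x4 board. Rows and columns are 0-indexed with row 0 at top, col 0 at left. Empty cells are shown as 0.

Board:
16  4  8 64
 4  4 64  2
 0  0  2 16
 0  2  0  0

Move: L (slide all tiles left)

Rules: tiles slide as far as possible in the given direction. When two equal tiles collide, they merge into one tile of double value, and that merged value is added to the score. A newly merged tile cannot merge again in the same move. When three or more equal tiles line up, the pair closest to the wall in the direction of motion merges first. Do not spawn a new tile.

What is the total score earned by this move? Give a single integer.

Slide left:
row 0: [16, 4, 8, 64] -> [16, 4, 8, 64]  score +0 (running 0)
row 1: [4, 4, 64, 2] -> [8, 64, 2, 0]  score +8 (running 8)
row 2: [0, 0, 2, 16] -> [2, 16, 0, 0]  score +0 (running 8)
row 3: [0, 2, 0, 0] -> [2, 0, 0, 0]  score +0 (running 8)
Board after move:
16  4  8 64
 8 64  2  0
 2 16  0  0
 2  0  0  0

Answer: 8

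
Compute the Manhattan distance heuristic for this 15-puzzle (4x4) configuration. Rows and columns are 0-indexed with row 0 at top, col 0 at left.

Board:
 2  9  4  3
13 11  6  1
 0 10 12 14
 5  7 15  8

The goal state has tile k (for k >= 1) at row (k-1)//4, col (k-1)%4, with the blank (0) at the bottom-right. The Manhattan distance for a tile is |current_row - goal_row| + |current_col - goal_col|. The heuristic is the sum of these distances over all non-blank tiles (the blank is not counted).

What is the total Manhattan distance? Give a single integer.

Tile 2: at (0,0), goal (0,1), distance |0-0|+|0-1| = 1
Tile 9: at (0,1), goal (2,0), distance |0-2|+|1-0| = 3
Tile 4: at (0,2), goal (0,3), distance |0-0|+|2-3| = 1
Tile 3: at (0,3), goal (0,2), distance |0-0|+|3-2| = 1
Tile 13: at (1,0), goal (3,0), distance |1-3|+|0-0| = 2
Tile 11: at (1,1), goal (2,2), distance |1-2|+|1-2| = 2
Tile 6: at (1,2), goal (1,1), distance |1-1|+|2-1| = 1
Tile 1: at (1,3), goal (0,0), distance |1-0|+|3-0| = 4
Tile 10: at (2,1), goal (2,1), distance |2-2|+|1-1| = 0
Tile 12: at (2,2), goal (2,3), distance |2-2|+|2-3| = 1
Tile 14: at (2,3), goal (3,1), distance |2-3|+|3-1| = 3
Tile 5: at (3,0), goal (1,0), distance |3-1|+|0-0| = 2
Tile 7: at (3,1), goal (1,2), distance |3-1|+|1-2| = 3
Tile 15: at (3,2), goal (3,2), distance |3-3|+|2-2| = 0
Tile 8: at (3,3), goal (1,3), distance |3-1|+|3-3| = 2
Sum: 1 + 3 + 1 + 1 + 2 + 2 + 1 + 4 + 0 + 1 + 3 + 2 + 3 + 0 + 2 = 26

Answer: 26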